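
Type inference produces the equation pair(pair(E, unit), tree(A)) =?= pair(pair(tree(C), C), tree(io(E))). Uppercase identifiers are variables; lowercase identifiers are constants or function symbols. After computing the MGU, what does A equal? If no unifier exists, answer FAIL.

Decompose pair/2: pair(E, unit) =?= pair(tree(C), C),  tree(A) =?= tree(io(E)).
Decompose pair/2: E =?= tree(C),  unit =?= C.
Bind E := tree(C); substituting into the one remaining equation that mentions E gives: tree(A) =?= tree(io(tree(C))).
Bind C := unit; substituting into the remaining equation gives: tree(A) =?= tree(io(tree(unit))). Substituting into the earlier binding gives E := tree(unit).
Decompose tree/1: A =?= io(tree(unit)).
Bind A := io(tree(unit)).
MGU = { E -> tree(unit), C -> unit, A -> io(tree(unit)) }, so A -> io(tree(unit)).

io(tree(unit))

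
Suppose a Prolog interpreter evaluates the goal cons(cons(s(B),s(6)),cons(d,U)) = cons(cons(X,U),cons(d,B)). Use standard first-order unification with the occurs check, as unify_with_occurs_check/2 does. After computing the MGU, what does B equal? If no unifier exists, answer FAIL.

Decompose cons/2: cons(s(B),s(6)) = cons(X,U),  cons(d,U) = cons(d,B).
Decompose cons/2: s(B) = X,  s(6) = U.
Bind X := s(B); no other remaining equation mentions X.
Bind U := s(6); substituting into the remaining equation gives: cons(d,s(6)) = cons(d,B).
Decompose cons/2: d = d,  s(6) = B.
Delete trivial equation d = d.
Bind B := s(6). Substituting into the earlier binding gives X := s(s(6)).
MGU = { X ↦ s(s(6)), U ↦ s(6), B ↦ s(6) }, so B ↦ s(6).

s(6)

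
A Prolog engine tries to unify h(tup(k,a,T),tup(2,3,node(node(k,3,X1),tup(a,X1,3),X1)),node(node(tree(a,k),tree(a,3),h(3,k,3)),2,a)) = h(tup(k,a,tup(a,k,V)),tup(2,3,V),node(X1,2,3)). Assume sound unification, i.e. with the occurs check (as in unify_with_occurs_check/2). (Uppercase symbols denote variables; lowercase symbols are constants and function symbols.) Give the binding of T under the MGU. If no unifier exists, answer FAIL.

Decompose h/3: tup(k,a,T) = tup(k,a,tup(a,k,V)),  tup(2,3,node(node(k,3,X1),tup(a,X1,3),X1)) = tup(2,3,V),  node(node(tree(a,k),tree(a,3),h(3,k,3)),2,a) = node(X1,2,3).
Decompose tup/3: k = k,  a = a,  T = tup(a,k,V).
Delete trivial equation k = k.
Delete trivial equation a = a.
Bind T := tup(a,k,V); no other remaining equation mentions T.
Decompose tup/3: 2 = 2,  3 = 3,  node(node(k,3,X1),tup(a,X1,3),X1) = V.
Delete trivial equation 2 = 2.
Delete trivial equation 3 = 3.
Bind V := node(node(k,3,X1),tup(a,X1,3),X1); no other remaining equation mentions V. Substituting into the earlier binding gives T := tup(a,k,node(node(k,3,X1),tup(a,X1,3),X1)).
Decompose node/3: node(tree(a,k),tree(a,3),h(3,k,3)) = X1,  2 = 2,  a = 3.
Bind X1 := node(tree(a,k),tree(a,3),h(3,k,3)); no other remaining equation mentions X1. Substituting into the earlier bindings gives T := tup(a,k,node(node(k,3,node(tree(a,k),tree(a,3),h(3,k,3))),tup(a,node(tree(a,k),tree(a,3),h(3,k,3)),3),node(tree(a,k),tree(a,3),h(3,k,3)))), V := node(node(k,3,node(tree(a,k),tree(a,3),h(3,k,3))),tup(a,node(tree(a,k),tree(a,3),h(3,k,3)),3),node(tree(a,k),tree(a,3),h(3,k,3))).
Delete trivial equation 2 = 2.
Clash: constants a and 3 differ; no unifier exists.

FAIL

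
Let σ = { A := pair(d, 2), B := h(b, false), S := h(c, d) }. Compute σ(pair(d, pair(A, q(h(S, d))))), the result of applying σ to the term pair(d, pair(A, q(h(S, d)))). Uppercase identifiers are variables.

pair(d, pair(pair(d, 2), q(h(h(c, d), d))))

Replace each occurrence of A with pair(d, 2).
Replace each occurrence of S with h(c, d).
Result: pair(d, pair(pair(d, 2), q(h(h(c, d), d)))).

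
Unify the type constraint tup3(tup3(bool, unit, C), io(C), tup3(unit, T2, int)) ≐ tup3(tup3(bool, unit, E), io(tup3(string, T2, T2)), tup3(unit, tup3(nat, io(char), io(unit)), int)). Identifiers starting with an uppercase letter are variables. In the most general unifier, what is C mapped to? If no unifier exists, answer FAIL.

Decompose tup3/3: tup3(bool, unit, C) ≐ tup3(bool, unit, E),  io(C) ≐ io(tup3(string, T2, T2)),  tup3(unit, T2, int) ≐ tup3(unit, tup3(nat, io(char), io(unit)), int).
Decompose tup3/3: bool ≐ bool,  unit ≐ unit,  C ≐ E.
Delete trivial equation bool ≐ bool.
Delete trivial equation unit ≐ unit.
Bind C := E; substituting into the one remaining equation that mentions C gives: io(E) ≐ io(tup3(string, T2, T2)).
Decompose io/1: E ≐ tup3(string, T2, T2).
Bind E := tup3(string, T2, T2); no other remaining equation mentions E. Substituting into the earlier binding gives C := tup3(string, T2, T2).
Decompose tup3/3: unit ≐ unit,  T2 ≐ tup3(nat, io(char), io(unit)),  int ≐ int.
Delete trivial equation unit ≐ unit.
Bind T2 := tup3(nat, io(char), io(unit)); no other remaining equation mentions T2. Substituting into the earlier bindings gives C := tup3(string, tup3(nat, io(char), io(unit)), tup3(nat, io(char), io(unit))), E := tup3(string, tup3(nat, io(char), io(unit)), tup3(nat, io(char), io(unit))).
Delete trivial equation int ≐ int.
MGU = { C ↦ tup3(string, tup3(nat, io(char), io(unit)), tup3(nat, io(char), io(unit))), E ↦ tup3(string, tup3(nat, io(char), io(unit)), tup3(nat, io(char), io(unit))), T2 ↦ tup3(nat, io(char), io(unit)) }, so C ↦ tup3(string, tup3(nat, io(char), io(unit)), tup3(nat, io(char), io(unit))).

tup3(string, tup3(nat, io(char), io(unit)), tup3(nat, io(char), io(unit)))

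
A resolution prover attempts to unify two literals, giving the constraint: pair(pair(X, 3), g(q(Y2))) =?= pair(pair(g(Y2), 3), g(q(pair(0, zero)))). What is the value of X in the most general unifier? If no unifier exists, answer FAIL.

g(pair(0, zero))

Decompose pair/2: pair(X, 3) =?= pair(g(Y2), 3),  g(q(Y2)) =?= g(q(pair(0, zero))).
Decompose pair/2: X =?= g(Y2),  3 =?= 3.
Bind X := g(Y2); no other remaining equation mentions X.
Delete trivial equation 3 =?= 3.
Decompose g/1: q(Y2) =?= q(pair(0, zero)).
Decompose q/1: Y2 =?= pair(0, zero).
Bind Y2 := pair(0, zero). Substituting into the earlier binding gives X := g(pair(0, zero)).
MGU = { X -> g(pair(0, zero)), Y2 -> pair(0, zero) }, so X -> g(pair(0, zero)).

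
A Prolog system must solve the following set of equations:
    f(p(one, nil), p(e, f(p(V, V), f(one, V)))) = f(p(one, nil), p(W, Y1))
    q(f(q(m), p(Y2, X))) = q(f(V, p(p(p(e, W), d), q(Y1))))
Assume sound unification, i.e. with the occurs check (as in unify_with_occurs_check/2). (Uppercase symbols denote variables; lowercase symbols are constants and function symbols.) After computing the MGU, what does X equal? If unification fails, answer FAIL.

Decompose f/2: p(one, nil) = p(one, nil),  p(e, f(p(V, V), f(one, V))) = p(W, Y1).
Delete trivial equation p(one, nil) = p(one, nil).
Decompose p/2: e = W,  f(p(V, V), f(one, V)) = Y1.
Bind W := e; substituting into the one remaining equation that mentions W gives: q(f(q(m), p(Y2, X))) = q(f(V, p(p(p(e, e), d), q(Y1)))).
Bind Y1 := f(p(V, V), f(one, V)); substituting into the remaining equation gives: q(f(q(m), p(Y2, X))) = q(f(V, p(p(p(e, e), d), q(f(p(V, V), f(one, V)))))).
Decompose q/1: f(q(m), p(Y2, X)) = f(V, p(p(p(e, e), d), q(f(p(V, V), f(one, V))))).
Decompose f/2: q(m) = V,  p(Y2, X) = p(p(p(e, e), d), q(f(p(V, V), f(one, V)))).
Bind V := q(m); substituting into the remaining equation gives: p(Y2, X) = p(p(p(e, e), d), q(f(p(q(m), q(m)), f(one, q(m))))). Substituting into the earlier binding gives Y1 := f(p(q(m), q(m)), f(one, q(m))).
Decompose p/2: Y2 = p(p(e, e), d),  X = q(f(p(q(m), q(m)), f(one, q(m)))).
Bind Y2 := p(p(e, e), d); no other remaining equation mentions Y2.
Bind X := q(f(p(q(m), q(m)), f(one, q(m)))).
MGU = { W -> e, Y1 -> f(p(q(m), q(m)), f(one, q(m))), V -> q(m), Y2 -> p(p(e, e), d), X -> q(f(p(q(m), q(m)), f(one, q(m)))) }, so X -> q(f(p(q(m), q(m)), f(one, q(m)))).

q(f(p(q(m), q(m)), f(one, q(m))))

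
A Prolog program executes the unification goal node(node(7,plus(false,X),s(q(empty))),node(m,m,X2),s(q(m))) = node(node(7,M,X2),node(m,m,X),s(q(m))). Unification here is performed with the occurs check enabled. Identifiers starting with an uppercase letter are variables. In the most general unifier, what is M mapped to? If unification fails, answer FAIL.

plus(false,s(q(empty)))

Decompose node/3: node(7,plus(false,X),s(q(empty))) = node(7,M,X2),  node(m,m,X2) = node(m,m,X),  s(q(m)) = s(q(m)).
Decompose node/3: 7 = 7,  plus(false,X) = M,  s(q(empty)) = X2.
Delete trivial equation 7 = 7.
Bind M := plus(false,X); no other remaining equation mentions M.
Bind X2 := s(q(empty)); substituting into the one remaining equation that mentions X2 gives: node(m,m,s(q(empty))) = node(m,m,X).
Decompose node/3: m = m,  m = m,  s(q(empty)) = X.
Delete trivial equation m = m.
Delete trivial equation m = m.
Bind X := s(q(empty)); no other remaining equation mentions X. Substituting into the earlier binding gives M := plus(false,s(q(empty))).
Delete trivial equation s(q(m)) = s(q(m)).
MGU = { M ↦ plus(false,s(q(empty))), X2 ↦ s(q(empty)), X ↦ s(q(empty)) }, so M ↦ plus(false,s(q(empty))).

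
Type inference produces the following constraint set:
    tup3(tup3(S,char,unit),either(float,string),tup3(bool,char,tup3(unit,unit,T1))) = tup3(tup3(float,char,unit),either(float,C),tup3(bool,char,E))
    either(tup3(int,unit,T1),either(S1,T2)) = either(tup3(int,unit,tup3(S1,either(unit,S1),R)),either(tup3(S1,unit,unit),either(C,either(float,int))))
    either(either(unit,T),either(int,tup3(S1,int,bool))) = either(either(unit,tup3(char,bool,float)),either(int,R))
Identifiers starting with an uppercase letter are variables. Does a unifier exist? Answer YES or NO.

NO

Decompose tup3/3: tup3(S,char,unit) = tup3(float,char,unit),  either(float,string) = either(float,C),  tup3(bool,char,tup3(unit,unit,T1)) = tup3(bool,char,E).
Decompose tup3/3: S = float,  char = char,  unit = unit.
Bind S := float; no other remaining equation mentions S.
Delete trivial equation char = char.
Delete trivial equation unit = unit.
Decompose either/2: float = float,  string = C.
Delete trivial equation float = float.
Bind C := string; substituting into the one remaining equation that mentions C gives: either(tup3(int,unit,T1),either(S1,T2)) = either(tup3(int,unit,tup3(S1,either(unit,S1),R)),either(tup3(S1,unit,unit),either(string,either(float,int)))).
Decompose tup3/3: bool = bool,  char = char,  tup3(unit,unit,T1) = E.
Delete trivial equation bool = bool.
Delete trivial equation char = char.
Bind E := tup3(unit,unit,T1); no other remaining equation mentions E.
Decompose either/2: tup3(int,unit,T1) = tup3(int,unit,tup3(S1,either(unit,S1),R)),  either(S1,T2) = either(tup3(S1,unit,unit),either(string,either(float,int))).
Decompose tup3/3: int = int,  unit = unit,  T1 = tup3(S1,either(unit,S1),R).
Delete trivial equation int = int.
Delete trivial equation unit = unit.
Bind T1 := tup3(S1,either(unit,S1),R); no other remaining equation mentions T1. Substituting into the earlier binding gives E := tup3(unit,unit,tup3(S1,either(unit,S1),R)).
Decompose either/2: S1 = tup3(S1,unit,unit),  T2 = either(string,either(float,int)).
Occurs check fails: S1 occurs in tup3(S1,unit,unit); the equation S1 = tup3(S1,unit,unit) has no finite solution.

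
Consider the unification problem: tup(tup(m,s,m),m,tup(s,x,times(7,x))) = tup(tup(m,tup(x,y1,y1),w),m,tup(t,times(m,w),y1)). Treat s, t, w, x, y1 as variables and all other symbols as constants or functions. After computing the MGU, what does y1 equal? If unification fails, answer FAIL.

Decompose tup/3: tup(m,s,m) = tup(m,tup(x,y1,y1),w),  m = m,  tup(s,x,times(7,x)) = tup(t,times(m,w),y1).
Decompose tup/3: m = m,  s = tup(x,y1,y1),  m = w.
Delete trivial equation m = m.
Bind s := tup(x,y1,y1); substituting into the one remaining equation that mentions s gives: tup(tup(x,y1,y1),x,times(7,x)) = tup(t,times(m,w),y1).
Bind w := m; substituting into the one remaining equation that mentions w gives: tup(tup(x,y1,y1),x,times(7,x)) = tup(t,times(m,m),y1).
Delete trivial equation m = m.
Decompose tup/3: tup(x,y1,y1) = t,  x = times(m,m),  times(7,x) = y1.
Bind t := tup(x,y1,y1); no other remaining equation mentions t.
Bind x := times(m,m); substituting into the remaining equation gives: times(7,times(m,m)) = y1. Substituting into the earlier bindings gives s := tup(times(m,m),y1,y1), t := tup(times(m,m),y1,y1).
Bind y1 := times(7,times(m,m)). Substituting into the earlier bindings gives s := tup(times(m,m),times(7,times(m,m)),times(7,times(m,m))), t := tup(times(m,m),times(7,times(m,m)),times(7,times(m,m))).
MGU = { s ↦ tup(times(m,m),times(7,times(m,m)),times(7,times(m,m))), w ↦ m, t ↦ tup(times(m,m),times(7,times(m,m)),times(7,times(m,m))), x ↦ times(m,m), y1 ↦ times(7,times(m,m)) }, so y1 ↦ times(7,times(m,m)).

times(7,times(m,m))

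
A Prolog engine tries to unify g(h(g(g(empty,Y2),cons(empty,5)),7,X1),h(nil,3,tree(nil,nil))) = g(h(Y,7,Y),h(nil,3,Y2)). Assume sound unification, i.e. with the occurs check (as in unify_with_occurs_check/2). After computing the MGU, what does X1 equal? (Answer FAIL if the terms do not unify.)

Decompose g/2: h(g(g(empty,Y2),cons(empty,5)),7,X1) = h(Y,7,Y),  h(nil,3,tree(nil,nil)) = h(nil,3,Y2).
Decompose h/3: g(g(empty,Y2),cons(empty,5)) = Y,  7 = 7,  X1 = Y.
Bind Y := g(g(empty,Y2),cons(empty,5)); substituting into the one remaining equation that mentions Y gives: X1 = g(g(empty,Y2),cons(empty,5)).
Delete trivial equation 7 = 7.
Bind X1 := g(g(empty,Y2),cons(empty,5)); no other remaining equation mentions X1.
Decompose h/3: nil = nil,  3 = 3,  tree(nil,nil) = Y2.
Delete trivial equation nil = nil.
Delete trivial equation 3 = 3.
Bind Y2 := tree(nil,nil). Substituting into the earlier bindings gives Y := g(g(empty,tree(nil,nil)),cons(empty,5)), X1 := g(g(empty,tree(nil,nil)),cons(empty,5)).
MGU = { Y -> g(g(empty,tree(nil,nil)),cons(empty,5)), X1 -> g(g(empty,tree(nil,nil)),cons(empty,5)), Y2 -> tree(nil,nil) }, so X1 -> g(g(empty,tree(nil,nil)),cons(empty,5)).

g(g(empty,tree(nil,nil)),cons(empty,5))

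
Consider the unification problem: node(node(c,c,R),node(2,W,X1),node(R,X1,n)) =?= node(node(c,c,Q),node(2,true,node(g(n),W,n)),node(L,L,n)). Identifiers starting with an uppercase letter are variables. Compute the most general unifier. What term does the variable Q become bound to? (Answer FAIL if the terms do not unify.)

node(g(n),true,n)

Decompose node/3: node(c,c,R) =?= node(c,c,Q),  node(2,W,X1) =?= node(2,true,node(g(n),W,n)),  node(R,X1,n) =?= node(L,L,n).
Decompose node/3: c =?= c,  c =?= c,  R =?= Q.
Delete trivial equation c =?= c.
Delete trivial equation c =?= c.
Bind R := Q; substituting into the one remaining equation that mentions R gives: node(Q,X1,n) =?= node(L,L,n).
Decompose node/3: 2 =?= 2,  W =?= true,  X1 =?= node(g(n),W,n).
Delete trivial equation 2 =?= 2.
Bind W := true; substituting into the one remaining equation that mentions W gives: X1 =?= node(g(n),true,n).
Bind X1 := node(g(n),true,n); substituting into the remaining equation gives: node(Q,node(g(n),true,n),n) =?= node(L,L,n).
Decompose node/3: Q =?= L,  node(g(n),true,n) =?= L,  n =?= n.
Bind Q := L; no other remaining equation mentions Q. Substituting into the earlier binding gives R := L.
Bind L := node(g(n),true,n); no other remaining equation mentions L. Substituting into the earlier bindings gives R := node(g(n),true,n), Q := node(g(n),true,n).
Delete trivial equation n =?= n.
MGU = { R := node(g(n),true,n), W := true, X1 := node(g(n),true,n), Q := node(g(n),true,n), L := node(g(n),true,n) }, so Q := node(g(n),true,n).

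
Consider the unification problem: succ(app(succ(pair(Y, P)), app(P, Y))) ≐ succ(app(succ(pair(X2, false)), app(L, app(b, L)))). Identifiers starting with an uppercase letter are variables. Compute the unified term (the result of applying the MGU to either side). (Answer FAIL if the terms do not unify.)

Decompose succ/1: app(succ(pair(Y, P)), app(P, Y)) ≐ app(succ(pair(X2, false)), app(L, app(b, L))).
Decompose app/2: succ(pair(Y, P)) ≐ succ(pair(X2, false)),  app(P, Y) ≐ app(L, app(b, L)).
Decompose succ/1: pair(Y, P) ≐ pair(X2, false).
Decompose pair/2: Y ≐ X2,  P ≐ false.
Bind Y := X2; substituting into the one remaining equation that mentions Y gives: app(P, X2) ≐ app(L, app(b, L)).
Bind P := false; substituting into the remaining equation gives: app(false, X2) ≐ app(L, app(b, L)).
Decompose app/2: false ≐ L,  X2 ≐ app(b, L).
Bind L := false; substituting into the remaining equation gives: X2 ≐ app(b, false).
Bind X2 := app(b, false). Substituting into the earlier binding gives Y := app(b, false).
Applying the MGU to either side gives succ(app(succ(pair(app(b, false), false)), app(false, app(b, false)))).

succ(app(succ(pair(app(b, false), false)), app(false, app(b, false))))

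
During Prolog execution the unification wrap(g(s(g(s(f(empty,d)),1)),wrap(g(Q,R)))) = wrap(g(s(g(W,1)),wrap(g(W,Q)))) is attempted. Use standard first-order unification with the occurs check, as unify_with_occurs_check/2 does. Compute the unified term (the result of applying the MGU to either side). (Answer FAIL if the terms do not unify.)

wrap(g(s(g(s(f(empty,d)),1)),wrap(g(s(f(empty,d)),s(f(empty,d))))))

Decompose wrap/1: g(s(g(s(f(empty,d)),1)),wrap(g(Q,R))) = g(s(g(W,1)),wrap(g(W,Q))).
Decompose g/2: s(g(s(f(empty,d)),1)) = s(g(W,1)),  wrap(g(Q,R)) = wrap(g(W,Q)).
Decompose s/1: g(s(f(empty,d)),1) = g(W,1).
Decompose g/2: s(f(empty,d)) = W,  1 = 1.
Bind W := s(f(empty,d)); substituting into the one remaining equation that mentions W gives: wrap(g(Q,R)) = wrap(g(s(f(empty,d)),Q)).
Delete trivial equation 1 = 1.
Decompose wrap/1: g(Q,R) = g(s(f(empty,d)),Q).
Decompose g/2: Q = s(f(empty,d)),  R = Q.
Bind Q := s(f(empty,d)); substituting into the remaining equation gives: R = s(f(empty,d)).
Bind R := s(f(empty,d)).
Applying the MGU to either side gives wrap(g(s(g(s(f(empty,d)),1)),wrap(g(s(f(empty,d)),s(f(empty,d)))))).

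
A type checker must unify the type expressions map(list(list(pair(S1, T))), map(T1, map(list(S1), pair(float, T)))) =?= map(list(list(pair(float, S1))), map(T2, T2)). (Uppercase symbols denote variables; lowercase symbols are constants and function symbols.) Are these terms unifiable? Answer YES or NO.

YES

Decompose map/2: list(list(pair(S1, T))) =?= list(list(pair(float, S1))),  map(T1, map(list(S1), pair(float, T))) =?= map(T2, T2).
Decompose list/1: list(pair(S1, T)) =?= list(pair(float, S1)).
Decompose list/1: pair(S1, T) =?= pair(float, S1).
Decompose pair/2: S1 =?= float,  T =?= S1.
Bind S1 := float; substituting into the remaining equations gives: T =?= float,  map(T1, map(list(float), pair(float, T))) =?= map(T2, T2).
Bind T := float; substituting into the remaining equation gives: map(T1, map(list(float), pair(float, float))) =?= map(T2, T2).
Decompose map/2: T1 =?= T2,  map(list(float), pair(float, float)) =?= T2.
Bind T1 := T2; no other remaining equation mentions T1.
Bind T2 := map(list(float), pair(float, float)). Substituting into the earlier binding gives T1 := map(list(float), pair(float, float)).
No equations remain and no clash or occurs-check failure arose, so a unifier exists.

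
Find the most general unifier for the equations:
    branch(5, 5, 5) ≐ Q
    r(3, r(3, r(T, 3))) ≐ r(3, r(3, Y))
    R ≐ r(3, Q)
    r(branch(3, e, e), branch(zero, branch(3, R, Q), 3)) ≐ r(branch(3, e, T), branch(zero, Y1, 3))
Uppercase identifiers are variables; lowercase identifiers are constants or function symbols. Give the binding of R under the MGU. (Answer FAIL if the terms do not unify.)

Bind Q := branch(5, 5, 5); substituting into the 2 remaining equations that mention Q gives: R ≐ r(3, branch(5, 5, 5)),  r(branch(3, e, e), branch(zero, branch(3, R, branch(5, 5, 5)), 3)) ≐ r(branch(3, e, T), branch(zero, Y1, 3)).
Decompose r/2: 3 ≐ 3,  r(3, r(T, 3)) ≐ r(3, Y).
Delete trivial equation 3 ≐ 3.
Decompose r/2: 3 ≐ 3,  r(T, 3) ≐ Y.
Delete trivial equation 3 ≐ 3.
Bind Y := r(T, 3); no other remaining equation mentions Y.
Bind R := r(3, branch(5, 5, 5)); substituting into the remaining equation gives: r(branch(3, e, e), branch(zero, branch(3, r(3, branch(5, 5, 5)), branch(5, 5, 5)), 3)) ≐ r(branch(3, e, T), branch(zero, Y1, 3)).
Decompose r/2: branch(3, e, e) ≐ branch(3, e, T),  branch(zero, branch(3, r(3, branch(5, 5, 5)), branch(5, 5, 5)), 3) ≐ branch(zero, Y1, 3).
Decompose branch/3: 3 ≐ 3,  e ≐ e,  e ≐ T.
Delete trivial equation 3 ≐ 3.
Delete trivial equation e ≐ e.
Bind T := e; no other remaining equation mentions T. Substituting into the earlier binding gives Y := r(e, 3).
Decompose branch/3: zero ≐ zero,  branch(3, r(3, branch(5, 5, 5)), branch(5, 5, 5)) ≐ Y1,  3 ≐ 3.
Delete trivial equation zero ≐ zero.
Bind Y1 := branch(3, r(3, branch(5, 5, 5)), branch(5, 5, 5)); no other remaining equation mentions Y1.
Delete trivial equation 3 ≐ 3.
MGU = { Q := branch(5, 5, 5), Y := r(e, 3), R := r(3, branch(5, 5, 5)), T := e, Y1 := branch(3, r(3, branch(5, 5, 5)), branch(5, 5, 5)) }, so R := r(3, branch(5, 5, 5)).

r(3, branch(5, 5, 5))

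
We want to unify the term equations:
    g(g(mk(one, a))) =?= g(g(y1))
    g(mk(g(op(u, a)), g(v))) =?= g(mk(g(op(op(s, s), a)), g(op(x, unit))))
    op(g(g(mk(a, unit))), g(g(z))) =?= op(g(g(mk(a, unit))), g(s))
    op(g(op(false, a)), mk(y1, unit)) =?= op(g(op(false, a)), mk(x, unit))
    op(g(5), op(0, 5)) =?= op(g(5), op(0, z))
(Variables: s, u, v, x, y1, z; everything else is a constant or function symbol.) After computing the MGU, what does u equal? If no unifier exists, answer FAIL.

op(g(5), g(5))

Decompose g/1: g(mk(one, a)) =?= g(y1).
Decompose g/1: mk(one, a) =?= y1.
Bind y1 := mk(one, a); substituting into the one remaining equation that mentions y1 gives: op(g(op(false, a)), mk(mk(one, a), unit)) =?= op(g(op(false, a)), mk(x, unit)).
Decompose g/1: mk(g(op(u, a)), g(v)) =?= mk(g(op(op(s, s), a)), g(op(x, unit))).
Decompose mk/2: g(op(u, a)) =?= g(op(op(s, s), a)),  g(v) =?= g(op(x, unit)).
Decompose g/1: op(u, a) =?= op(op(s, s), a).
Decompose op/2: u =?= op(s, s),  a =?= a.
Bind u := op(s, s); no other remaining equation mentions u.
Delete trivial equation a =?= a.
Decompose g/1: v =?= op(x, unit).
Bind v := op(x, unit); no other remaining equation mentions v.
Decompose op/2: g(g(mk(a, unit))) =?= g(g(mk(a, unit))),  g(g(z)) =?= g(s).
Delete trivial equation g(g(mk(a, unit))) =?= g(g(mk(a, unit))).
Decompose g/1: g(z) =?= s.
Bind s := g(z); no other remaining equation mentions s. Substituting into the earlier binding gives u := op(g(z), g(z)).
Decompose op/2: g(op(false, a)) =?= g(op(false, a)),  mk(mk(one, a), unit) =?= mk(x, unit).
Delete trivial equation g(op(false, a)) =?= g(op(false, a)).
Decompose mk/2: mk(one, a) =?= x,  unit =?= unit.
Bind x := mk(one, a); no other remaining equation mentions x. Substituting into the earlier binding gives v := op(mk(one, a), unit).
Delete trivial equation unit =?= unit.
Decompose op/2: g(5) =?= g(5),  op(0, 5) =?= op(0, z).
Delete trivial equation g(5) =?= g(5).
Decompose op/2: 0 =?= 0,  5 =?= z.
Delete trivial equation 0 =?= 0.
Bind z := 5. Substituting into the earlier bindings gives u := op(g(5), g(5)), s := g(5).
MGU = { y1 ↦ mk(one, a), u ↦ op(g(5), g(5)), v ↦ op(mk(one, a), unit), s ↦ g(5), x ↦ mk(one, a), z ↦ 5 }, so u ↦ op(g(5), g(5)).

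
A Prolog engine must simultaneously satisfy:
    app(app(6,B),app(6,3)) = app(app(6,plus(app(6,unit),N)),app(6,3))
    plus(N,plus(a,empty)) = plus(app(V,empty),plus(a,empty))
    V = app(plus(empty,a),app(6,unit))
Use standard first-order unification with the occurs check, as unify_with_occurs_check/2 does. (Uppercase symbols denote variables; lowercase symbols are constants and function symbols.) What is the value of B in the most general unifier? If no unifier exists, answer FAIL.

Decompose app/2: app(6,B) = app(6,plus(app(6,unit),N)),  app(6,3) = app(6,3).
Decompose app/2: 6 = 6,  B = plus(app(6,unit),N).
Delete trivial equation 6 = 6.
Bind B := plus(app(6,unit),N); no other remaining equation mentions B.
Delete trivial equation app(6,3) = app(6,3).
Decompose plus/2: N = app(V,empty),  plus(a,empty) = plus(a,empty).
Bind N := app(V,empty); no other remaining equation mentions N. Substituting into the earlier binding gives B := plus(app(6,unit),app(V,empty)).
Delete trivial equation plus(a,empty) = plus(a,empty).
Bind V := app(plus(empty,a),app(6,unit)). Substituting into the earlier bindings gives B := plus(app(6,unit),app(app(plus(empty,a),app(6,unit)),empty)), N := app(app(plus(empty,a),app(6,unit)),empty).
MGU = { B = plus(app(6,unit),app(app(plus(empty,a),app(6,unit)),empty)), N = app(app(plus(empty,a),app(6,unit)),empty), V = app(plus(empty,a),app(6,unit)) }, so B = plus(app(6,unit),app(app(plus(empty,a),app(6,unit)),empty)).

plus(app(6,unit),app(app(plus(empty,a),app(6,unit)),empty))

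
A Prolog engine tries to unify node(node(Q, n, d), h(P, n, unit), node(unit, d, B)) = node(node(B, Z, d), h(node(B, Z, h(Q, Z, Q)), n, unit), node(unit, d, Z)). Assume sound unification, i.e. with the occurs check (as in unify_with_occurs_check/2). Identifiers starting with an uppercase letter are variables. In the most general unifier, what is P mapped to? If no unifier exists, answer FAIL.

node(n, n, h(n, n, n))

Decompose node/3: node(Q, n, d) = node(B, Z, d),  h(P, n, unit) = h(node(B, Z, h(Q, Z, Q)), n, unit),  node(unit, d, B) = node(unit, d, Z).
Decompose node/3: Q = B,  n = Z,  d = d.
Bind Q := B; substituting into the one remaining equation that mentions Q gives: h(P, n, unit) = h(node(B, Z, h(B, Z, B)), n, unit).
Bind Z := n; substituting into the 2 remaining equations that mention Z gives: h(P, n, unit) = h(node(B, n, h(B, n, B)), n, unit),  node(unit, d, B) = node(unit, d, n).
Delete trivial equation d = d.
Decompose h/3: P = node(B, n, h(B, n, B)),  n = n,  unit = unit.
Bind P := node(B, n, h(B, n, B)); no other remaining equation mentions P.
Delete trivial equation n = n.
Delete trivial equation unit = unit.
Decompose node/3: unit = unit,  d = d,  B = n.
Delete trivial equation unit = unit.
Delete trivial equation d = d.
Bind B := n. Substituting into the earlier bindings gives Q := n, P := node(n, n, h(n, n, n)).
MGU = { Q = n, Z = n, P = node(n, n, h(n, n, n)), B = n }, so P = node(n, n, h(n, n, n)).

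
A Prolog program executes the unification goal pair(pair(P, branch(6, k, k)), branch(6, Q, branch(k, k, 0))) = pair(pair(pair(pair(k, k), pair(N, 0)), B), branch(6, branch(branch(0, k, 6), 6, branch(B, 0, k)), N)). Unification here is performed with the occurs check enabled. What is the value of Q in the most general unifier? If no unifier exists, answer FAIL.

Decompose pair/2: pair(P, branch(6, k, k)) = pair(pair(pair(k, k), pair(N, 0)), B),  branch(6, Q, branch(k, k, 0)) = branch(6, branch(branch(0, k, 6), 6, branch(B, 0, k)), N).
Decompose pair/2: P = pair(pair(k, k), pair(N, 0)),  branch(6, k, k) = B.
Bind P := pair(pair(k, k), pair(N, 0)); no other remaining equation mentions P.
Bind B := branch(6, k, k); substituting into the remaining equation gives: branch(6, Q, branch(k, k, 0)) = branch(6, branch(branch(0, k, 6), 6, branch(branch(6, k, k), 0, k)), N).
Decompose branch/3: 6 = 6,  Q = branch(branch(0, k, 6), 6, branch(branch(6, k, k), 0, k)),  branch(k, k, 0) = N.
Delete trivial equation 6 = 6.
Bind Q := branch(branch(0, k, 6), 6, branch(branch(6, k, k), 0, k)); no other remaining equation mentions Q.
Bind N := branch(k, k, 0). Substituting into the earlier binding gives P := pair(pair(k, k), pair(branch(k, k, 0), 0)).
MGU = { P -> pair(pair(k, k), pair(branch(k, k, 0), 0)), B -> branch(6, k, k), Q -> branch(branch(0, k, 6), 6, branch(branch(6, k, k), 0, k)), N -> branch(k, k, 0) }, so Q -> branch(branch(0, k, 6), 6, branch(branch(6, k, k), 0, k)).

branch(branch(0, k, 6), 6, branch(branch(6, k, k), 0, k))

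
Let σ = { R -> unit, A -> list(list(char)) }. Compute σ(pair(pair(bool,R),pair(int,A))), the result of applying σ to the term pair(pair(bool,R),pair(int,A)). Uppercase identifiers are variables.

pair(pair(bool,unit),pair(int,list(list(char))))

Replace each occurrence of R with unit.
Replace each occurrence of A with list(list(char)).
Result: pair(pair(bool,unit),pair(int,list(list(char)))).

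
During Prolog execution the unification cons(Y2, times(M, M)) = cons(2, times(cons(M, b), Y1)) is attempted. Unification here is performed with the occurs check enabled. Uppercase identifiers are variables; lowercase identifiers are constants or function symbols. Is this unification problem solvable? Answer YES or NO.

NO

Decompose cons/2: Y2 = 2,  times(M, M) = times(cons(M, b), Y1).
Bind Y2 := 2; no other remaining equation mentions Y2.
Decompose times/2: M = cons(M, b),  M = Y1.
Occurs check fails: M occurs in cons(M, b); the equation M = cons(M, b) has no finite solution.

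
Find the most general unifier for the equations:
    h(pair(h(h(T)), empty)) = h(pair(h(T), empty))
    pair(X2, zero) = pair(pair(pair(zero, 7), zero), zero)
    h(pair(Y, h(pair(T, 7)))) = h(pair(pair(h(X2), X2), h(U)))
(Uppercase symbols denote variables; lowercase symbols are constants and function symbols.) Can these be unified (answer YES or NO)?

NO

Decompose h/1: pair(h(h(T)), empty) = pair(h(T), empty).
Decompose pair/2: h(h(T)) = h(T),  empty = empty.
Decompose h/1: h(T) = T.
Occurs check fails: T occurs in h(T); the equation T = h(T) has no finite solution.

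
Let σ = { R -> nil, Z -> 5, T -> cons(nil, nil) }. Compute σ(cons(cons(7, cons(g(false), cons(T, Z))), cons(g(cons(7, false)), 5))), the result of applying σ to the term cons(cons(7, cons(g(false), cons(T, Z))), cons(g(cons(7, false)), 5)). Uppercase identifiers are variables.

Replace each occurrence of Z with 5.
Replace each occurrence of T with cons(nil, nil).
Result: cons(cons(7, cons(g(false), cons(cons(nil, nil), 5))), cons(g(cons(7, false)), 5)).

cons(cons(7, cons(g(false), cons(cons(nil, nil), 5))), cons(g(cons(7, false)), 5))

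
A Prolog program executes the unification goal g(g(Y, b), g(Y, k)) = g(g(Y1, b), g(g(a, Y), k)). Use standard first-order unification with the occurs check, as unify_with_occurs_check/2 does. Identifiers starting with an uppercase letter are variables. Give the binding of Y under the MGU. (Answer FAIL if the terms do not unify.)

FAIL

Decompose g/2: g(Y, b) = g(Y1, b),  g(Y, k) = g(g(a, Y), k).
Decompose g/2: Y = Y1,  b = b.
Bind Y := Y1; substituting into the one remaining equation that mentions Y gives: g(Y1, k) = g(g(a, Y1), k).
Delete trivial equation b = b.
Decompose g/2: Y1 = g(a, Y1),  k = k.
Occurs check fails: Y1 occurs in g(a, Y1); the equation Y1 = g(a, Y1) has no finite solution.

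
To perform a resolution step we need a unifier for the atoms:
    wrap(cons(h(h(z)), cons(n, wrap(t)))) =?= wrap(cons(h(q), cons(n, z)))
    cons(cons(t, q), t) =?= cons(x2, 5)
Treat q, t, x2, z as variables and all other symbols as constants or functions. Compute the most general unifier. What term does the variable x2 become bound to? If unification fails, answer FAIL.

Decompose wrap/1: cons(h(h(z)), cons(n, wrap(t))) =?= cons(h(q), cons(n, z)).
Decompose cons/2: h(h(z)) =?= h(q),  cons(n, wrap(t)) =?= cons(n, z).
Decompose h/1: h(z) =?= q.
Bind q := h(z); substituting into the one remaining equation that mentions q gives: cons(cons(t, h(z)), t) =?= cons(x2, 5).
Decompose cons/2: n =?= n,  wrap(t) =?= z.
Delete trivial equation n =?= n.
Bind z := wrap(t); substituting into the remaining equation gives: cons(cons(t, h(wrap(t))), t) =?= cons(x2, 5). Substituting into the earlier binding gives q := h(wrap(t)).
Decompose cons/2: cons(t, h(wrap(t))) =?= x2,  t =?= 5.
Bind x2 := cons(t, h(wrap(t))); no other remaining equation mentions x2.
Bind t := 5. Substituting into the earlier bindings gives q := h(wrap(5)), z := wrap(5), x2 := cons(5, h(wrap(5))).
MGU = { q -> h(wrap(5)), z -> wrap(5), x2 -> cons(5, h(wrap(5))), t -> 5 }, so x2 -> cons(5, h(wrap(5))).

cons(5, h(wrap(5)))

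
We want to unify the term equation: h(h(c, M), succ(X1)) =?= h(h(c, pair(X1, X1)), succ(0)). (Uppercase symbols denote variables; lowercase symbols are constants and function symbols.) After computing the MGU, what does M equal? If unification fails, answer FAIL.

Decompose h/2: h(c, M) =?= h(c, pair(X1, X1)),  succ(X1) =?= succ(0).
Decompose h/2: c =?= c,  M =?= pair(X1, X1).
Delete trivial equation c =?= c.
Bind M := pair(X1, X1); no other remaining equation mentions M.
Decompose succ/1: X1 =?= 0.
Bind X1 := 0. Substituting into the earlier binding gives M := pair(0, 0).
MGU = { M := pair(0, 0), X1 := 0 }, so M := pair(0, 0).

pair(0, 0)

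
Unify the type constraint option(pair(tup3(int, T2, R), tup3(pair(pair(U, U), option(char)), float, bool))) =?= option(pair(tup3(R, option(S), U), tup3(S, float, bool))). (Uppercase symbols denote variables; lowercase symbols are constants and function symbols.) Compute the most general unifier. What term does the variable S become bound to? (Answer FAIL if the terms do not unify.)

Decompose option/1: pair(tup3(int, T2, R), tup3(pair(pair(U, U), option(char)), float, bool)) =?= pair(tup3(R, option(S), U), tup3(S, float, bool)).
Decompose pair/2: tup3(int, T2, R) =?= tup3(R, option(S), U),  tup3(pair(pair(U, U), option(char)), float, bool) =?= tup3(S, float, bool).
Decompose tup3/3: int =?= R,  T2 =?= option(S),  R =?= U.
Bind R := int; substituting into the one remaining equation that mentions R gives: int =?= U.
Bind T2 := option(S); no other remaining equation mentions T2.
Bind U := int; substituting into the remaining equation gives: tup3(pair(pair(int, int), option(char)), float, bool) =?= tup3(S, float, bool).
Decompose tup3/3: pair(pair(int, int), option(char)) =?= S,  float =?= float,  bool =?= bool.
Bind S := pair(pair(int, int), option(char)); no other remaining equation mentions S. Substituting into the earlier binding gives T2 := option(pair(pair(int, int), option(char))).
Delete trivial equation float =?= float.
Delete trivial equation bool =?= bool.
MGU = { R := int, T2 := option(pair(pair(int, int), option(char))), U := int, S := pair(pair(int, int), option(char)) }, so S := pair(pair(int, int), option(char)).

pair(pair(int, int), option(char))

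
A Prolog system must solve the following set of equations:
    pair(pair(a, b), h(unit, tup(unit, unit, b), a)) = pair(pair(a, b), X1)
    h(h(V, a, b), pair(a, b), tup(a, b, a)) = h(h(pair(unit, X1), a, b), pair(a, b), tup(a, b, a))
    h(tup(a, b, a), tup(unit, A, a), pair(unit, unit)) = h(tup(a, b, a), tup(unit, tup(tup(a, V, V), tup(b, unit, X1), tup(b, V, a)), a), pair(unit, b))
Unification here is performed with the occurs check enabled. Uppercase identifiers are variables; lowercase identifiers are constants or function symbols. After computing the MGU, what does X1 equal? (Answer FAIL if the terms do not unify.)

FAIL

Decompose pair/2: pair(a, b) = pair(a, b),  h(unit, tup(unit, unit, b), a) = X1.
Delete trivial equation pair(a, b) = pair(a, b).
Bind X1 := h(unit, tup(unit, unit, b), a); substituting into the remaining equations gives: h(h(V, a, b), pair(a, b), tup(a, b, a)) = h(h(pair(unit, h(unit, tup(unit, unit, b), a)), a, b), pair(a, b), tup(a, b, a)),  h(tup(a, b, a), tup(unit, A, a), pair(unit, unit)) = h(tup(a, b, a), tup(unit, tup(tup(a, V, V), tup(b, unit, h(unit, tup(unit, unit, b), a)), tup(b, V, a)), a), pair(unit, b)).
Decompose h/3: h(V, a, b) = h(pair(unit, h(unit, tup(unit, unit, b), a)), a, b),  pair(a, b) = pair(a, b),  tup(a, b, a) = tup(a, b, a).
Decompose h/3: V = pair(unit, h(unit, tup(unit, unit, b), a)),  a = a,  b = b.
Bind V := pair(unit, h(unit, tup(unit, unit, b), a)); substituting into the one remaining equation that mentions V gives: h(tup(a, b, a), tup(unit, A, a), pair(unit, unit)) = h(tup(a, b, a), tup(unit, tup(tup(a, pair(unit, h(unit, tup(unit, unit, b), a)), pair(unit, h(unit, tup(unit, unit, b), a))), tup(b, unit, h(unit, tup(unit, unit, b), a)), tup(b, pair(unit, h(unit, tup(unit, unit, b), a)), a)), a), pair(unit, b)).
Delete trivial equation a = a.
Delete trivial equation b = b.
Delete trivial equation pair(a, b) = pair(a, b).
Delete trivial equation tup(a, b, a) = tup(a, b, a).
Decompose h/3: tup(a, b, a) = tup(a, b, a),  tup(unit, A, a) = tup(unit, tup(tup(a, pair(unit, h(unit, tup(unit, unit, b), a)), pair(unit, h(unit, tup(unit, unit, b), a))), tup(b, unit, h(unit, tup(unit, unit, b), a)), tup(b, pair(unit, h(unit, tup(unit, unit, b), a)), a)), a),  pair(unit, unit) = pair(unit, b).
Delete trivial equation tup(a, b, a) = tup(a, b, a).
Decompose tup/3: unit = unit,  A = tup(tup(a, pair(unit, h(unit, tup(unit, unit, b), a)), pair(unit, h(unit, tup(unit, unit, b), a))), tup(b, unit, h(unit, tup(unit, unit, b), a)), tup(b, pair(unit, h(unit, tup(unit, unit, b), a)), a)),  a = a.
Delete trivial equation unit = unit.
Bind A := tup(tup(a, pair(unit, h(unit, tup(unit, unit, b), a)), pair(unit, h(unit, tup(unit, unit, b), a))), tup(b, unit, h(unit, tup(unit, unit, b), a)), tup(b, pair(unit, h(unit, tup(unit, unit, b), a)), a)); no other remaining equation mentions A.
Delete trivial equation a = a.
Decompose pair/2: unit = unit,  unit = b.
Delete trivial equation unit = unit.
Clash: constants unit and b differ; no unifier exists.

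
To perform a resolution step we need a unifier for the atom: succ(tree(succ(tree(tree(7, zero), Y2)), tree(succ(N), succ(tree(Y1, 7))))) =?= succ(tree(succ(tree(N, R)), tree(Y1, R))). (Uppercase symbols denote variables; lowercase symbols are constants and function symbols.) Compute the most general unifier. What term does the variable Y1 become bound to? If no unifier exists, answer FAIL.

succ(tree(7, zero))

Decompose succ/1: tree(succ(tree(tree(7, zero), Y2)), tree(succ(N), succ(tree(Y1, 7)))) =?= tree(succ(tree(N, R)), tree(Y1, R)).
Decompose tree/2: succ(tree(tree(7, zero), Y2)) =?= succ(tree(N, R)),  tree(succ(N), succ(tree(Y1, 7))) =?= tree(Y1, R).
Decompose succ/1: tree(tree(7, zero), Y2) =?= tree(N, R).
Decompose tree/2: tree(7, zero) =?= N,  Y2 =?= R.
Bind N := tree(7, zero); substituting into the one remaining equation that mentions N gives: tree(succ(tree(7, zero)), succ(tree(Y1, 7))) =?= tree(Y1, R).
Bind Y2 := R; no other remaining equation mentions Y2.
Decompose tree/2: succ(tree(7, zero)) =?= Y1,  succ(tree(Y1, 7)) =?= R.
Bind Y1 := succ(tree(7, zero)); substituting into the remaining equation gives: succ(tree(succ(tree(7, zero)), 7)) =?= R.
Bind R := succ(tree(succ(tree(7, zero)), 7)). Substituting into the earlier binding gives Y2 := succ(tree(succ(tree(7, zero)), 7)).
MGU = { N -> tree(7, zero), Y2 -> succ(tree(succ(tree(7, zero)), 7)), Y1 -> succ(tree(7, zero)), R -> succ(tree(succ(tree(7, zero)), 7)) }, so Y1 -> succ(tree(7, zero)).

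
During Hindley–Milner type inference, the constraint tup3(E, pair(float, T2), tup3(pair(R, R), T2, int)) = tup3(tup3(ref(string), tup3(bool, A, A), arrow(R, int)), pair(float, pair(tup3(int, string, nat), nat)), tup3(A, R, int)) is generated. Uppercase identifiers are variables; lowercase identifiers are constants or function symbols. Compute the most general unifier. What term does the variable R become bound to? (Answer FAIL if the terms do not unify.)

Decompose tup3/3: E = tup3(ref(string), tup3(bool, A, A), arrow(R, int)),  pair(float, T2) = pair(float, pair(tup3(int, string, nat), nat)),  tup3(pair(R, R), T2, int) = tup3(A, R, int).
Bind E := tup3(ref(string), tup3(bool, A, A), arrow(R, int)); no other remaining equation mentions E.
Decompose pair/2: float = float,  T2 = pair(tup3(int, string, nat), nat).
Delete trivial equation float = float.
Bind T2 := pair(tup3(int, string, nat), nat); substituting into the remaining equation gives: tup3(pair(R, R), pair(tup3(int, string, nat), nat), int) = tup3(A, R, int).
Decompose tup3/3: pair(R, R) = A,  pair(tup3(int, string, nat), nat) = R,  int = int.
Bind A := pair(R, R); no other remaining equation mentions A. Substituting into the earlier binding gives E := tup3(ref(string), tup3(bool, pair(R, R), pair(R, R)), arrow(R, int)).
Bind R := pair(tup3(int, string, nat), nat); no other remaining equation mentions R. Substituting into the earlier bindings gives E := tup3(ref(string), tup3(bool, pair(pair(tup3(int, string, nat), nat), pair(tup3(int, string, nat), nat)), pair(pair(tup3(int, string, nat), nat), pair(tup3(int, string, nat), nat))), arrow(pair(tup3(int, string, nat), nat), int)), A := pair(pair(tup3(int, string, nat), nat), pair(tup3(int, string, nat), nat)).
Delete trivial equation int = int.
MGU = { E -> tup3(ref(string), tup3(bool, pair(pair(tup3(int, string, nat), nat), pair(tup3(int, string, nat), nat)), pair(pair(tup3(int, string, nat), nat), pair(tup3(int, string, nat), nat))), arrow(pair(tup3(int, string, nat), nat), int)), T2 -> pair(tup3(int, string, nat), nat), A -> pair(pair(tup3(int, string, nat), nat), pair(tup3(int, string, nat), nat)), R -> pair(tup3(int, string, nat), nat) }, so R -> pair(tup3(int, string, nat), nat).

pair(tup3(int, string, nat), nat)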